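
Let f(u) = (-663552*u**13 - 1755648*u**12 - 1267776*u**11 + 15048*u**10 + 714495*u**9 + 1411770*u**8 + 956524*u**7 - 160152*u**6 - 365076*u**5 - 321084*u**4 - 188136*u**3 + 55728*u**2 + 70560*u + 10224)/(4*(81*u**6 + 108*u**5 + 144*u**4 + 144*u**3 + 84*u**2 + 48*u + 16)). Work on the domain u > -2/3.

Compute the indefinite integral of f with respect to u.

F(u) = (-36864*u**11 - 79872*u**10 + 18048*u**9 + 116384*u**8 + 27687*u**7 - 26718*u**6 - 14094*u**5 - 40068*u**4 - 5184*u**3 + 27792*u**2 + 2736*u - 4992)/(144*u**3 + 96*u**2 + 96*u + 64) + C

Check any antiderivative F(u) by computing F'(u) and comparing it with f(u).
Check: d/du[(-36864*u**11 - 79872*u**10 + 18048*u**9 + 116384*u**8 + 27687*u**7 - 26718*u**6 - 14094*u**5 - 40068*u**4 - 5184*u**3 + 27792*u**2 + 2736*u - 4992)/(144*u**3 + 96*u**2 + 96*u + 64)] = (-663552*u**13 - 1755648*u**12 - 1267776*u**11 + 15048*u**10 + 714495*u**9 + 1411770*u**8 + 956524*u**7 - 160152*u**6 - 365076*u**5 - 321084*u**4 - 188136*u**3 + 55728*u**2 + 70560*u + 10224)/(324*u**6 + 432*u**5 + 576*u**4 + 576*u**3 + 336*u**2 + 192*u + 64), which equals f(u).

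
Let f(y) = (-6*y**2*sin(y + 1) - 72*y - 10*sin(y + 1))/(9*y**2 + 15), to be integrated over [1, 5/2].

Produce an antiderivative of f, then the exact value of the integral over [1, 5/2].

A candidate is checked by its d/dy: the result must match f(y).
F(y) = -4*log(3*y**2 + 5) + 2*cos(y + 1)/3 is an antiderivative of f.
Check: d/dy[-4*log(3*y**2 + 5) + 2*cos(y + 1)/3] = (-6*y**2*sin(y + 1) - 72*y - 10*sin(y + 1))/(9*y**2 + 15) = f(y).
F(5/2) = -4*log(95/4) + 2*cos(7/2)/3; F(1) = -4*log(8) + 2*cos(2)/3.
Integral = F(5/2) - F(1) = -4*log(95/4) + 2*cos(7/2)/3 - 2*cos(2)/3 + 4*log(8).

Antiderivative: F(y) = -4*log(3*y**2 + 5) + 2*cos(y + 1)/3; value = -4*log(95/4) + 2*cos(7/2)/3 - 2*cos(2)/3 + 4*log(8)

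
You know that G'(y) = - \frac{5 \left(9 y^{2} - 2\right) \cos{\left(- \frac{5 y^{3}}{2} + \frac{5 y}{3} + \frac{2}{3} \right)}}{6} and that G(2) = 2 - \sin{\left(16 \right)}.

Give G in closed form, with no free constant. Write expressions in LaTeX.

G(y) = \sin{\left(- \frac{5 y^{3}}{2} + \frac{5 y}{3} + \frac{2}{3} \right)} + 2

The substitution u = - \frac{5 y^{3}}{2} + \frac{5 y}{3} + \frac{2}{3} works: G'(y) is exactly (dG/du)*(du/dy) for that inner function.
A general antiderivative is \sin{\left(- \frac{5 y^{3}}{2} + \frac{5 y}{3} + \frac{2}{3} \right)} + C.
The condition gives C = 2 - \sin{\left(16 \right)} - (- \sin{\left(16 \right)}) = 2.
So G(y) = \sin{\left(- \frac{5 y^{3}}{2} + \frac{5 y}{3} + \frac{2}{3} \right)} + 2.
Check: d/dy[\sin{\left(- \frac{5 y^{3}}{2} + \frac{5 y}{3} + \frac{2}{3} \right)} + 2] = - \frac{15 y^{2} \cos{\left(- \frac{5 y^{3}}{2} + \frac{5 y}{3} + \frac{2}{3} \right)}}{2} + \frac{5 \cos{\left(- \frac{5 y^{3}}{2} + \frac{5 y}{3} + \frac{2}{3} \right)}}{3}, which equals G'(y).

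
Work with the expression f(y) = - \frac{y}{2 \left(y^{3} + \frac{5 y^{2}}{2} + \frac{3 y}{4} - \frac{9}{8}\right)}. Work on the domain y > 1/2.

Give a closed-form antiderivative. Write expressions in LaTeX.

An antiderivative is F(y) = - \frac{\log{\left(y - \frac{1}{2} \right)}}{16} + \frac{\log{\left(y + \frac{3}{2} \right)}}{16} + \frac{12}{32 y + 48}.

Factor the denominator (\left(2 y - 1\right) \left(2 y + 3\right)^{2}) and decompose: f = \frac{1}{8 \left(2 y + 3\right)} - \frac{3}{2 \left(2 y + 3\right)^{2}} - \frac{1}{8 \left(2 y - 1\right)}; each piece integrates to a log, atan, or power term.
Check: d/dy[- \frac{\log{\left(y - \frac{1}{2} \right)}}{16} + \frac{\log{\left(y + \frac{3}{2} \right)}}{16} + \frac{12}{32 y + 48}] = - \frac{4 y}{8 y^{3} + 20 y^{2} + 6 y - 9}, which equals f(y).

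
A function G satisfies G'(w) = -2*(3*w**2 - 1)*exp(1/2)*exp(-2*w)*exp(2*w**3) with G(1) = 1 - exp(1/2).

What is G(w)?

The substitution u = 2*w**3 - 2*w + 1/2 works: G'(w) is exactly (dG/du)*(du/dw) for that inner function.
A general antiderivative is -exp(2*w**3 - 2*w + 1/2) + C.
The condition gives C = 1 - exp(1/2) - (-exp(1/2)) = 1.
So G(w) = 1 - exp(1/2)*exp(-2*w)*exp(2*w**3).
Check: d/dw[1 - exp(1/2)*exp(-2*w)*exp(2*w**3)] = (-6*w**2*exp(1/2)*exp(2*w**3) + 2*exp(1/2)*exp(2*w**3))*exp(-2*w), which equals G'(w).

G(w) = 1 - exp(1/2)*exp(-2*w)*exp(2*w**3)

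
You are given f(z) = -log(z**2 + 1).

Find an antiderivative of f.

An antiderivative is F(z) = -z*log(z**2 + 1) + 2*z - 2*atan(z).

A candidate is checked by its d/dz: the result must match f(z).
Check: d/dz[-z*log(z**2 + 1) + 2*z - 2*atan(z)] = -log(z**2 + 1) = f(z).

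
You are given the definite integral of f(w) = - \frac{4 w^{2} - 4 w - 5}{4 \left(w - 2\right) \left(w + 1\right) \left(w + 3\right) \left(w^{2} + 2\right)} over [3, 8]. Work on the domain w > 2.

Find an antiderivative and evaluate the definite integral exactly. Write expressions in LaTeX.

Antiderivative: F(w) = - \frac{22 \log{\left(w - 2 \right)} - 110 \log{\left(w + 1 \right)} + 258 \log{\left(w + 3 \right)} - 85 \log{\left(w^{2} + 2 \right)} + 310 \sqrt{2} \operatorname{atan}{\left(\frac{\sqrt{2} w}{2} \right)}}{2640}; value = - \frac{343 \log{\left(11 \right)}}{2640} - \frac{31 \sqrt{2} \operatorname{atan}{\left(4 \sqrt{2} \right)}}{264} - \frac{\log{\left(4 \right)}}{24} + \frac{\log{\left(9 \right)}}{24} + \frac{17 \log{\left(66 \right)}}{528} + \frac{59 \log{\left(6 \right)}}{660} + \frac{31 \sqrt{2} \operatorname{atan}{\left(\frac{3 \sqrt{2}}{2} \right)}}{264}

Factor the denominator (4 \left(w - 2\right) \left(w + 1\right) \left(w + 3\right) \left(w^{2} + 2\right)) and decompose: f = \frac{17 w - 62}{264 \left(w^{2} + 2\right)} - \frac{43}{440 \left(w + 3\right)} + \frac{1}{24 \left(w + 1\right)} - \frac{1}{120 \left(w - 2\right)}; each piece integrates to a log, atan, or power term.
F(w) = - \frac{22 \log{\left(w - 2 \right)} - 110 \log{\left(w + 1 \right)} + 258 \log{\left(w + 3 \right)} - 85 \log{\left(w^{2} + 2 \right)} + 310 \sqrt{2} \operatorname{atan}{\left(\frac{\sqrt{2} w}{2} \right)}}{2640} is an antiderivative of f.
Check: d/dw[- \frac{22 \log{\left(w - 2 \right)} - 110 \log{\left(w + 1 \right)} + 258 \log{\left(w + 3 \right)} - 85 \log{\left(w^{2} + 2 \right)} + 310 \sqrt{2} \operatorname{atan}{\left(\frac{\sqrt{2} w}{2} \right)}}{2640}] = \frac{- 4 w^{2} + 4 w + 5}{4 w^{5} + 8 w^{4} - 12 w^{3} - 8 w^{2} - 40 w - 48}, which equals f(w).
F(8) = - \frac{43 \log{\left(11 \right)}}{440} - \frac{31 \sqrt{2} \operatorname{atan}{\left(4 \sqrt{2} \right)}}{264} - \frac{\log{\left(6 \right)}}{120} + \frac{\log{\left(9 \right)}}{24} + \frac{17 \log{\left(66 \right)}}{528}; F(3) = - \frac{31 \sqrt{2} \operatorname{atan}{\left(\frac{3 \sqrt{2}}{2} \right)}}{264} - \frac{43 \log{\left(6 \right)}}{440} + \frac{\log{\left(4 \right)}}{24} + \frac{17 \log{\left(11 \right)}}{528}.
Integral = F(8) - F(3) = - \frac{343 \log{\left(11 \right)}}{2640} - \frac{31 \sqrt{2} \operatorname{atan}{\left(4 \sqrt{2} \right)}}{264} - \frac{\log{\left(4 \right)}}{24} + \frac{\log{\left(9 \right)}}{24} + \frac{17 \log{\left(66 \right)}}{528} + \frac{59 \log{\left(6 \right)}}{660} + \frac{31 \sqrt{2} \operatorname{atan}{\left(\frac{3 \sqrt{2}}{2} \right)}}{264}.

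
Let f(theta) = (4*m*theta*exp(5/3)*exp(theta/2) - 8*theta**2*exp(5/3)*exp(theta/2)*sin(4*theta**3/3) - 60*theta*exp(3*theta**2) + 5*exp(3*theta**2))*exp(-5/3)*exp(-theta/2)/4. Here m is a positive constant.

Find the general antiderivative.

F(theta) = m*theta**2/2 + cos(4*theta**3/3)/2 - 5*exp(-5/3)*exp(-theta/2)*exp(3*theta**2)/2 + C

Check any antiderivative F(theta) by computing F'(theta) and comparing it with f(theta).
Check: d/dtheta[m*theta**2/2 + cos(4*theta**3/3)/2 - 5*exp(-5/3)*exp(-theta/2)*exp(3*theta**2)/2] = (4*m*theta*exp(5/3)*exp(theta/2) - 8*theta**2*exp(5/3)*exp(theta/2)*sin(4*theta**3/3) - 60*theta*exp(3*theta**2) + 5*exp(3*theta**2))*exp(-5/3)*exp(-theta/2)/4 = f(theta).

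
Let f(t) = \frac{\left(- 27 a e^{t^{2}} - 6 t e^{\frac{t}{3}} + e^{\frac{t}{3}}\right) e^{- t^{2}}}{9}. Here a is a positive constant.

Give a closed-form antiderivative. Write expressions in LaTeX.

An antiderivative is F(t) = - 3 a t + \frac{e^{\frac{t}{3}} e^{- t^{2}}}{3}.

A candidate is checked by its d/dt: the result must match f(t).
Check: d/dt[- 3 a t + \frac{e^{\frac{t}{3}} e^{- t^{2}}}{3}] = \frac{\left(- 27 a e^{t^{2}} - 6 t e^{\frac{t}{3}} + e^{\frac{t}{3}}\right) e^{- t^{2}}}{9} = f(t).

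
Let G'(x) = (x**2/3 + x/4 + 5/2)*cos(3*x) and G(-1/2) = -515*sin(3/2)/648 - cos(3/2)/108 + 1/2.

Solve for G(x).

G(x) = x**2*sin(3*x)/9 + x*sin(3*x)/12 + 2*x*cos(3*x)/27 + 131*sin(3*x)/162 + cos(3*x)/36 + 1/2

For G(x) to be correct, d/dx[G] must agree with the stated G'(x) identically.
A general antiderivative is x**2*sin(3*x)/9 + x*sin(3*x)/12 + 2*x*cos(3*x)/27 + 131*sin(3*x)/162 + cos(3*x)/36 + C.
The condition gives C = -515*sin(3/2)/648 - cos(3/2)/108 + 1/2 - (-515*sin(3/2)/648 - cos(3/2)/108) = 1/2.
So G(x) = x**2*sin(3*x)/9 + x*sin(3*x)/12 + 2*x*cos(3*x)/27 + 131*sin(3*x)/162 + cos(3*x)/36 + 1/2.
Check: d/dx[x**2*sin(3*x)/9 + x*sin(3*x)/12 + 2*x*cos(3*x)/27 + 131*sin(3*x)/162 + cos(3*x)/36 + 1/2] = x**2*cos(3*x)/3 + x*cos(3*x)/4 + 5*cos(3*x)/2, which equals G'(x).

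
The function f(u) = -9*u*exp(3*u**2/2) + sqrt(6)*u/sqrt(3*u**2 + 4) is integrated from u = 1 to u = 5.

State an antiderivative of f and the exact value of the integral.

Integrate term by term and add the pieces.
F(u) = 2*sqrt(u**2/2 + 2/3) - 3*exp(3*u**2/2) is an antiderivative of f.
Check: d/du[2*sqrt(u**2/2 + 2/3) - 3*exp(3*u**2/2)] = (-9*u*sqrt(3*u**2 + 4)*exp(3*u**2/2) + sqrt(6)*u)/sqrt(3*u**2 + 4), which equals f(u).
F(5) = -3*exp(75/2) + sqrt(474)/3; F(1) = -3*exp(3/2) + sqrt(42)/3.
Integral = F(5) - F(1) = -3*exp(75/2) - sqrt(42)/3 + sqrt(474)/3 + 3*exp(3/2).

Antiderivative: F(u) = 2*sqrt(u**2/2 + 2/3) - 3*exp(3*u**2/2); value = -3*exp(75/2) - sqrt(42)/3 + sqrt(474)/3 + 3*exp(3/2)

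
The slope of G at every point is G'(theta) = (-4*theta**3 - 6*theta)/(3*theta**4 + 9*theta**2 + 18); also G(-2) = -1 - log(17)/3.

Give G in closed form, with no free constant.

G(theta) = -log(theta**4/2 + 3*theta**2/2 + 3)/3 - 1

The substitution u = theta**4/2 + 3*theta**2/2 + 3 works: G'(theta) is exactly (dG/du)*(du/dtheta) for that inner function.
A general antiderivative is -log(theta**4/2 + 3*theta**2/2 + 3)/3 + C.
The condition gives C = -1 - log(17)/3 - (-log(17)/3) = -1.
So G(theta) = -log(theta**4/2 + 3*theta**2/2 + 3)/3 - 1.
Check: d/dtheta[-log(theta**4/2 + 3*theta**2/2 + 3)/3 - 1] = (-4*theta**3 - 6*theta)/(3*theta**4 + 9*theta**2 + 18) = G'(theta).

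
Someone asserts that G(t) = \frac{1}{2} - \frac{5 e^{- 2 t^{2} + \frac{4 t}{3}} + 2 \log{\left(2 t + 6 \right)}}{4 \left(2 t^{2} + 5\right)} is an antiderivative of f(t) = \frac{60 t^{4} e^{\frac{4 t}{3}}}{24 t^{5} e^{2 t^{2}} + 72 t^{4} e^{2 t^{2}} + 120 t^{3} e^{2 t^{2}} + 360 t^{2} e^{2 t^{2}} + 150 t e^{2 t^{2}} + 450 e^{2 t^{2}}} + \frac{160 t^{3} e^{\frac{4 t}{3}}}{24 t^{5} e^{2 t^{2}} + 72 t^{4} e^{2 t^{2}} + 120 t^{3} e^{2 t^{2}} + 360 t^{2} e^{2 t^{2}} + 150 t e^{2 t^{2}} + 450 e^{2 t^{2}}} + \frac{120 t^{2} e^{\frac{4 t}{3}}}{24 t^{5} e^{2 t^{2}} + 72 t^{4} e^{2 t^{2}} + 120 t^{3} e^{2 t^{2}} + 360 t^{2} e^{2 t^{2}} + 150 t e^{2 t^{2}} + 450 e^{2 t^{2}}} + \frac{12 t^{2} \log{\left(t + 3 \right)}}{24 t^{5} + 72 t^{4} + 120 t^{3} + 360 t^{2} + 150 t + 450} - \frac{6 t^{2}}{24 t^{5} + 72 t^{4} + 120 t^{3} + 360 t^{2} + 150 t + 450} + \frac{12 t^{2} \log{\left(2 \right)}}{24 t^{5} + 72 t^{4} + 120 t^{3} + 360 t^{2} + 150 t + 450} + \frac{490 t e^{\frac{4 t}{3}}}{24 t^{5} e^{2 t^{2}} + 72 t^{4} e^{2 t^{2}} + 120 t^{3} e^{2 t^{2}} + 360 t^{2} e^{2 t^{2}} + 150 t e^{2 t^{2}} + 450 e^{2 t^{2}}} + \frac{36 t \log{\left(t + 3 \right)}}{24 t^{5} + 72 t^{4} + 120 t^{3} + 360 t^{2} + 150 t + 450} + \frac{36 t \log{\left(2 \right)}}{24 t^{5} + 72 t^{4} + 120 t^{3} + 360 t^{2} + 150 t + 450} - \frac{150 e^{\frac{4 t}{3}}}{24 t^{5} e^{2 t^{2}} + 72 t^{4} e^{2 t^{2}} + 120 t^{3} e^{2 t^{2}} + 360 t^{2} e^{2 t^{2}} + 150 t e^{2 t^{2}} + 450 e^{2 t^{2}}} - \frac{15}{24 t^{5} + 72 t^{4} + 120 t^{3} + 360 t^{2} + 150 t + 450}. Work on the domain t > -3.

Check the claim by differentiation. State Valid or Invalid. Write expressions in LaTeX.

d/dt[G] = \frac{60 t^{4} e^{\frac{4 t}{3}} e^{- 2 t^{2}} + 160 t^{3} e^{\frac{4 t}{3}} e^{- 2 t^{2}} + 120 t^{2} e^{\frac{4 t}{3}} e^{- 2 t^{2}} + 12 t^{2} \log{\left(t + 3 \right)} - 6 t^{2} + 12 t^{2} \log{\left(2 \right)} + 490 t e^{\frac{4 t}{3}} e^{- 2 t^{2}} + 36 t \log{\left(t + 3 \right)} + 36 t \log{\left(2 \right)} - 150 e^{\frac{4 t}{3}} e^{- 2 t^{2}} - 15}{24 t^{5} + 72 t^{4} + 120 t^{3} + 360 t^{2} + 150 t + 450}
This equals f(t) exactly, so the claim holds.

Valid - the claim checks out under differentiation.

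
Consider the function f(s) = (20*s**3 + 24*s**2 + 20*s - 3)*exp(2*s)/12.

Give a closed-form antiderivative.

f has the shape u'v + uv' for u = 5*s**3/6 - s**2/4 + 13*s/12 - 2/3 and v = exp(2*s) — it is the derivative of the product u*v.
Check: d/ds[(10*s**3 - 3*s**2 + 13*s - 8)*exp(2*s)/12] = 5*s**3*exp(2*s)/3 + 2*s**2*exp(2*s) + 5*s*exp(2*s)/3 - exp(2*s)/4, which equals f(s).

An antiderivative is F(s) = (10*s**3 - 3*s**2 + 13*s - 8)*exp(2*s)/12.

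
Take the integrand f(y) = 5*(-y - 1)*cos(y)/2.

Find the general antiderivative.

F(y) = -5*(y*sin(y) + sin(y) + cos(y))/2 + C

A first test for any F(y): its y-derivative must equal f(y) identically.
Check: d/dy[-5*(y*sin(y) + sin(y) + cos(y))/2] = -5*y*cos(y)/2 - 5*cos(y)/2, which equals f(y).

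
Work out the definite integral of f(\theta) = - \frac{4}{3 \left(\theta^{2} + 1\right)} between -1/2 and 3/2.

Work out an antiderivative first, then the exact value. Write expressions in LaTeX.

An antiderivative F(\theta) passes only if d/d\theta[F] lands on f(\theta) exactly.
F(\theta) = - \frac{4 \operatorname{atan}{\left(\theta \right)}}{3} is an antiderivative of f.
Check: d/d\theta[- \frac{4 \operatorname{atan}{\left(\theta \right)}}{3}] = - \frac{4}{3 \theta^{2} + 3}, which equals f(\theta).
F(3/2) = - \frac{4 \operatorname{atan}{\left(\frac{3}{2} \right)}}{3}; F(-1/2) = \frac{4 \operatorname{atan}{\left(\frac{1}{2} \right)}}{3}.
Integral = F(3/2) - F(-1/2) = - \frac{4 \operatorname{atan}{\left(\frac{3}{2} \right)}}{3} - \frac{4 \operatorname{atan}{\left(\frac{1}{2} \right)}}{3}.

Antiderivative: F(\theta) = - \frac{4 \operatorname{atan}{\left(\theta \right)}}{3}; value = - \frac{4 \operatorname{atan}{\left(\frac{3}{2} \right)}}{3} - \frac{4 \operatorname{atan}{\left(\frac{1}{2} \right)}}{3}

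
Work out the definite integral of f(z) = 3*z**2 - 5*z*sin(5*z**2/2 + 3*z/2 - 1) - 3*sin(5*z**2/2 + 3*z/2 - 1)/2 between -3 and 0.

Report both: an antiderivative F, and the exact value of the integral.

Antiderivative: F(z) = z**3 + cos(5*z**2/2 + 3*z/2 - 1); value = -cos(17) + cos(1) + 27

The integrand splits into summands that can be handled one at a time.
F(z) = z**3 + cos(5*z**2/2 + 3*z/2 - 1) is an antiderivative of f.
Check: d/dz[z**3 + cos(5*z**2/2 + 3*z/2 - 1)] = 3*z**2 - 5*z*sin(5*z**2/2 + 3*z/2 - 1) - 3*sin(5*z**2/2 + 3*z/2 - 1)/2 = f(z).
F(0) = cos(1); F(-3) = -27 + cos(17).
Integral = F(0) - F(-3) = -cos(17) + cos(1) + 27.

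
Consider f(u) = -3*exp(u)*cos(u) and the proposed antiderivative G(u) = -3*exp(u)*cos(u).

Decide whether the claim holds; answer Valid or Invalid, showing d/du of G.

Invalid: d/du[G] - f = 3*exp(u)*sin(u), which is not 0.

d/du[G] = 3*exp(u)*sin(u) - 3*exp(u)*cos(u)
d/du[G] - f(u) = 3*exp(u)*sin(u) != 0.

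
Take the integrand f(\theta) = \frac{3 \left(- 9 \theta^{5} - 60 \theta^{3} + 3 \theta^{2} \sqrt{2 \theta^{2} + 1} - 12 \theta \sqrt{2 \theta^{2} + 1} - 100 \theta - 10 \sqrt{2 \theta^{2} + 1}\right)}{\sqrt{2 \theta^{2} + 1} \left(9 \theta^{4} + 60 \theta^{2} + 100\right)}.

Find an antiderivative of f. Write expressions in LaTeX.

An antiderivative is F(\theta) = - \frac{3 \left(3 \theta^{2} \sqrt{2 \theta^{2} + 1} + 2 \theta + 10 \sqrt{2 \theta^{2} + 1} - 4\right)}{2 \left(3 \theta^{2} + 10\right)}.

Any candidate F(\theta) must reproduce f(\theta) exactly when differentiated.
Check: d/d\theta[- \frac{3 \left(3 \theta^{2} \sqrt{2 \theta^{2} + 1} + 2 \theta + 10 \sqrt{2 \theta^{2} + 1} - 4\right)}{2 \left(3 \theta^{2} + 10\right)}] = \frac{- 27 \theta^{5} - 180 \theta^{3} + 9 \theta^{2} \sqrt{2 \theta^{2} + 1} - 36 \theta \sqrt{2 \theta^{2} + 1} - 300 \theta - 30 \sqrt{2 \theta^{2} + 1}}{9 \theta^{4} \sqrt{2 \theta^{2} + 1} + 60 \theta^{2} \sqrt{2 \theta^{2} + 1} + 100 \sqrt{2 \theta^{2} + 1}}, which equals f(\theta).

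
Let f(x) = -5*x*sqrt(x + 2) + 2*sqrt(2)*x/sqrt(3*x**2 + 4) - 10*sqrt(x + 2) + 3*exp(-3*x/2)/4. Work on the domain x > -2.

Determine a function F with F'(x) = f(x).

The integrand splits into summands that can be handled one at a time.
Check: d/dx[-2*(x + 2)**(5/2) + 4*sqrt(3*x**2/2 + 2)/3 - exp(-3*x/2)/2] = (-20*x*sqrt(x + 2)*sqrt(3*x**2 + 4)*exp(3*x/2) + 8*sqrt(2)*x*exp(3*x/2) - 40*sqrt(x + 2)*sqrt(3*x**2 + 4)*exp(3*x/2) + 3*sqrt(3*x**2 + 4))*exp(-3*x/2)/(4*sqrt(3*x**2 + 4)), which equals f(x).

An antiderivative is F(x) = -2*(x + 2)**(5/2) + 4*sqrt(3*x**2/2 + 2)/3 - exp(-3*x/2)/2.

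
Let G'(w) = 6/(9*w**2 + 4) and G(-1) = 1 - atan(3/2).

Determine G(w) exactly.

Recover the given G'(w) by differentiating a candidate G(w); any mismatch rules it out.
A general antiderivative is atan(3*w/2) + C.
The condition gives C = 1 - atan(3/2) - (-atan(3/2)) = 1.
So G(w) = atan(3*w/2) + 1.
Check: d/dw[atan(3*w/2) + 1] = 6/(9*w**2 + 4) = G'(w).

G(w) = atan(3*w/2) + 1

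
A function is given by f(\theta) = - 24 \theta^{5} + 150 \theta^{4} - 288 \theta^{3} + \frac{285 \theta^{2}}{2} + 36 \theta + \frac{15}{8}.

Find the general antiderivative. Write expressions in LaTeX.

The substitution u = - \theta^{2} + \frac{5 \theta}{2} + \frac{1}{4} works: f is exactly (dF/du)*(du/d\theta) for that inner function.
Check: d/d\theta[- \frac{\left(4 \theta^{2} - 10 \theta - 1\right)^{3}}{16}] = - 24 \theta^{5} + 150 \theta^{4} - 288 \theta^{3} + \frac{285 \theta^{2}}{2} + 36 \theta + \frac{15}{8} = f(\theta).

F(\theta) = - \frac{\left(4 \theta^{2} - 10 \theta - 1\right)^{3}}{16} + C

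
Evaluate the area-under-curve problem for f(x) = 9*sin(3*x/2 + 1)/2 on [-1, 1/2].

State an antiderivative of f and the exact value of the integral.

For F(x) to be correct the identity F'(x) - f(x) = 0 must hold.
F(x) = -3*cos(3*x/2 + 1) is an antiderivative of f.
Check: d/dx[-3*cos(3*x/2 + 1)] = 9*sin(3*x/2 + 1)/2 = f(x).
F(1/2) = -3*cos(7/4); F(-1) = -3*cos(1/2).
Integral = F(1/2) - F(-1) = -3*cos(7/4) + 3*cos(1/2).

Antiderivative: F(x) = -3*cos(3*x/2 + 1); value = -3*cos(7/4) + 3*cos(1/2)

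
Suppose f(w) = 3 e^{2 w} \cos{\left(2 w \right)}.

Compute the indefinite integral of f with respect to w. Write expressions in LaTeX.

Recover f(w) by differentiating a candidate F(w); any mismatch rules it out.
Check: d/dw[\frac{3 e^{2 w} \sin{\left(2 w \right)}}{4} + \frac{3 e^{2 w} \cos{\left(2 w \right)}}{4}] = 3 e^{2 w} \cos{\left(2 w \right)} = f(w).

F(w) = \frac{3 e^{2 w} \sin{\left(2 w \right)}}{4} + \frac{3 e^{2 w} \cos{\left(2 w \right)}}{4} + C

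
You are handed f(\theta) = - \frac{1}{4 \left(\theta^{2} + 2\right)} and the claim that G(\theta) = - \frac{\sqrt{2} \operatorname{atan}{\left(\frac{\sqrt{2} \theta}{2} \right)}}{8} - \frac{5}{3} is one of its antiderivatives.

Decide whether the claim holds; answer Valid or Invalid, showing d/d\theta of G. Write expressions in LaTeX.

Valid - the claim checks out under differentiation.

d/d\theta[G] = - \frac{1}{4 \theta^{2} + 8}
This equals f(\theta) exactly, so the claim holds.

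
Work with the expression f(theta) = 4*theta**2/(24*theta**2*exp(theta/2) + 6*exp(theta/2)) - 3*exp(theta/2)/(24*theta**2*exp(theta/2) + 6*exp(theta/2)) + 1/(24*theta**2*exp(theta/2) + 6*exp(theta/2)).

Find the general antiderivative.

F(theta) = -atan(2*theta)/4 - exp(-theta/2)/3 + C

The integrand splits into summands that can be handled one at a time.
Check: d/dtheta[-atan(2*theta)/4 - exp(-theta/2)/3] = (4*theta**2 - 3*exp(theta/2) + 1)/(24*theta**2*exp(theta/2) + 6*exp(theta/2)), which equals f(theta).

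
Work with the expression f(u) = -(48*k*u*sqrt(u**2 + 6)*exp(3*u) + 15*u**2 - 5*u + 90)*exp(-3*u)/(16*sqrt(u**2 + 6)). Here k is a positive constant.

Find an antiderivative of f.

An antiderivative is F(u) = -(24*k*u**2*exp(3*u) - 5*sqrt(u**2 + 6))*exp(-3*u)/16.

Since d/du undoes antidifferentiation here, F'(u) = f(u) is required of F(u).
Check: d/du[-(24*k*u**2*exp(3*u) - 5*sqrt(u**2 + 6))*exp(-3*u)/16] = (-48*k*u*sqrt(u**2 + 6)*exp(3*u) - 15*u**2 + 5*u - 90)*exp(-3*u)/(16*sqrt(u**2 + 6)), which equals f(u).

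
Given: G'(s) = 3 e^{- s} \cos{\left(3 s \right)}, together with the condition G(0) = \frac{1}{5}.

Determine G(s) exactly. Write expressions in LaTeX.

G(s) = \frac{1}{2} + \frac{9 e^{- s} \sin{\left(3 s \right)}}{10} - \frac{3 e^{- s} \cos{\left(3 s \right)}}{10}

Since d/ds undoes antidifferentiation here, G(s) must give back the stated G'(s).
A general antiderivative is \frac{9 e^{- s} \sin{\left(3 s \right)}}{10} - \frac{3 e^{- s} \cos{\left(3 s \right)}}{10} + C.
The condition gives C = \frac{1}{5} - (- \frac{3}{10}) = \frac{1}{2}.
So G(s) = \frac{1}{2} + \frac{9 e^{- s} \sin{\left(3 s \right)}}{10} - \frac{3 e^{- s} \cos{\left(3 s \right)}}{10}.
Check: d/ds[\frac{1}{2} + \frac{9 e^{- s} \sin{\left(3 s \right)}}{10} - \frac{3 e^{- s} \cos{\left(3 s \right)}}{10}] = 3 e^{- s} \cos{\left(3 s \right)} = G'(s).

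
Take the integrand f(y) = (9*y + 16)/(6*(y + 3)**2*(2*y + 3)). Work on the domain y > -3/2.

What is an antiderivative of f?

An antiderivative is F(y) = 5*log(y + 3/2)/54 - 5*log(y + 3)/54 - 11/(18*y + 54).

The denominator factors as 6*(y + 3)**2*(2*y + 3); partial fractions split f into directly integrable pieces: 5/(27*(2*y + 3)) - 5/(54*(y + 3)) + 11/(18*(y + 3)**2).
Check: d/dy[5*log(y + 3/2)/54 - 5*log(y + 3)/54 - 11/(18*y + 54)] = (9*y + 16)/(12*y**3 + 90*y**2 + 216*y + 162), which equals f(y).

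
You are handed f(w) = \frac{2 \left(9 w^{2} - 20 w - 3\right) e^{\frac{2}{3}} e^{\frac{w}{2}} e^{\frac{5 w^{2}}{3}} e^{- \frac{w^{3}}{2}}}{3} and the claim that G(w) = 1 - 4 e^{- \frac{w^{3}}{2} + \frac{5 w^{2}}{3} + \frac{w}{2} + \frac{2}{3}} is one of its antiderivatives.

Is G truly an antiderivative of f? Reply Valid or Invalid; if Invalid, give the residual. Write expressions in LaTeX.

d/dw[G] = 6 w^{2} e^{\frac{2}{3}} e^{\frac{w}{2}} e^{\frac{5 w^{2}}{3}} e^{- \frac{w^{3}}{2}} - \frac{40 w e^{\frac{2}{3}} e^{\frac{w}{2}} e^{\frac{5 w^{2}}{3}} e^{- \frac{w^{3}}{2}}}{3} - 2 e^{\frac{2}{3}} e^{\frac{w}{2}} e^{\frac{5 w^{2}}{3}} e^{- \frac{w^{3}}{2}}
This equals f(w) exactly, so the claim holds.

Valid. The derivative of G reproduces f.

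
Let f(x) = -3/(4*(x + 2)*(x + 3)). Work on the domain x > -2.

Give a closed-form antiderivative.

An antiderivative is F(x) = -3*log(x + 2)/4 + 3*log(x + 3)/4.

The denominator factors as 4*(x + 2)*(x + 3); partial fractions split f into directly integrable pieces: 3/(4*(x + 3)) - 3/(4*(x + 2)).
Check: d/dx[-3*log(x + 2)/4 + 3*log(x + 3)/4] = -3/(4*x**2 + 20*x + 24), which equals f(x).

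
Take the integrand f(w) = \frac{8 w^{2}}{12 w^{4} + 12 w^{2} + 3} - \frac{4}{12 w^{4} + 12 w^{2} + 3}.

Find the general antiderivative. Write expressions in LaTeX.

F(w) = - \frac{2 w}{3 w^{2} + \frac{3}{2}} + C

Recognize the product-rule pattern: f = u'v + uv' with u = - 2 w, v = \frac{1}{3 w^{2} + \frac{3}{2}}, so integration by parts undoes it.
Check: d/dw[- \frac{2 w}{3 w^{2} + \frac{3}{2}}] = \frac{8 w^{2} - 4}{12 w^{4} + 12 w^{2} + 3}, which equals f(w).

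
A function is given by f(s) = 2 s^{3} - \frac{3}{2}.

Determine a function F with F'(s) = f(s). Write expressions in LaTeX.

An antiderivative is F(s) = \frac{s \left(s^{3} - 3\right)}{2}.

Check any antiderivative F(s) by computing F'(s) and comparing it with f(s).
Check: d/ds[\frac{s \left(s^{3} - 3\right)}{2}] = 2 s^{3} - \frac{3}{2} = f(s).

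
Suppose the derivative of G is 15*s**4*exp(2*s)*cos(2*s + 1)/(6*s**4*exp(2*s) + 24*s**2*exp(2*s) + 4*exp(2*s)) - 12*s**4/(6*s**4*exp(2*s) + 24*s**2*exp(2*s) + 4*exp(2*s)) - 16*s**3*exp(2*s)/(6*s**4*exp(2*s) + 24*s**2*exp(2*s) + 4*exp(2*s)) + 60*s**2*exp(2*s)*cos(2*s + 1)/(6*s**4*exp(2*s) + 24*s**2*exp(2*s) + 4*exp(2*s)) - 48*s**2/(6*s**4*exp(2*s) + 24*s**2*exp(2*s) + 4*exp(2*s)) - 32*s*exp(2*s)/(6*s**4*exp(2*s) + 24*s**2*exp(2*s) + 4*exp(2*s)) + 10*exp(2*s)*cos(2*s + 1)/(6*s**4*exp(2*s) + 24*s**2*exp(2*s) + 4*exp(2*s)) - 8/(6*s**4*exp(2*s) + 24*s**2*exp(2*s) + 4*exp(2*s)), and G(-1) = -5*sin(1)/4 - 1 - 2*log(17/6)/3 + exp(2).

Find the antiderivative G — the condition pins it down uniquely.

The integrand splits into summands that can be handled one at a time.
A general antiderivative is -2*log(s**4/2 + 2*s**2 + 1/3)/3 + 5*sin(2*s + 1)/4 + exp(-2*s) + C.
The condition gives C = -5*sin(1)/4 - 1 - 2*log(17/6)/3 + exp(2) - (-5*sin(1)/4 - 2*log(17/6)/3 + exp(2)) = -1.
So G(s) = (-8*exp(2*s)*log(s**4/2 + 2*s**2 + 1/3) + 15*exp(2*s)*sin(2*s + 1) - 12*exp(2*s) + 12)*exp(-2*s)/12.
Check: d/ds[(-8*exp(2*s)*log(s**4/2 + 2*s**2 + 1/3) + 15*exp(2*s)*sin(2*s + 1) - 12*exp(2*s) + 12)*exp(-2*s)/12] = (15*s**4*exp(2*s)*cos(2*s + 1) - 12*s**4 - 16*s**3*exp(2*s) + 60*s**2*exp(2*s)*cos(2*s + 1) - 48*s**2 - 32*s*exp(2*s) + 10*exp(2*s)*cos(2*s + 1) - 8)/(6*s**4*exp(2*s) + 24*s**2*exp(2*s) + 4*exp(2*s)), which equals G'(s).

G(s) = (-8*exp(2*s)*log(s**4/2 + 2*s**2 + 1/3) + 15*exp(2*s)*sin(2*s + 1) - 12*exp(2*s) + 12)*exp(-2*s)/12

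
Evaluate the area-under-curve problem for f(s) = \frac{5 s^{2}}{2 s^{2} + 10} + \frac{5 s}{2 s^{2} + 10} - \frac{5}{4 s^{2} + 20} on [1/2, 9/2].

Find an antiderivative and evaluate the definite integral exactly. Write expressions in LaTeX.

The integrand splits into summands that can be handled one at a time.
F(s) = \frac{5 s}{2} + \frac{5 \log{\left(s^{2} + 5 \right)}}{4} - \frac{11 \sqrt{5} \operatorname{atan}{\left(\frac{\sqrt{5} s}{5} \right)}}{4} is an antiderivative of f.
Check: d/ds[\frac{5 s}{2} + \frac{5 \log{\left(s^{2} + 5 \right)}}{4} - \frac{11 \sqrt{5} \operatorname{atan}{\left(\frac{\sqrt{5} s}{5} \right)}}{4}] = \frac{10 s^{2} + 10 s - 5}{4 s^{2} + 20}, which equals f(s).
F(9/2) = - \frac{11 \sqrt{5} \operatorname{atan}{\left(\frac{9 \sqrt{5}}{10} \right)}}{4} + \frac{5 \log{\left(\frac{101}{4} \right)}}{4} + \frac{45}{4}; F(1/2) = - \frac{11 \sqrt{5} \operatorname{atan}{\left(\frac{\sqrt{5}}{10} \right)}}{4} + \frac{5}{4} + \frac{5 \log{\left(\frac{21}{4} \right)}}{4}.
Integral = F(9/2) - F(1/2) = - \frac{11 \sqrt{5} \operatorname{atan}{\left(\frac{9 \sqrt{5}}{10} \right)}}{4} - \frac{5 \log{\left(\frac{21}{4} \right)}}{4} + \frac{11 \sqrt{5} \operatorname{atan}{\left(\frac{\sqrt{5}}{10} \right)}}{4} + \frac{5 \log{\left(\frac{101}{4} \right)}}{4} + 10.

Antiderivative: F(s) = \frac{5 s}{2} + \frac{5 \log{\left(s^{2} + 5 \right)}}{4} - \frac{11 \sqrt{5} \operatorname{atan}{\left(\frac{\sqrt{5} s}{5} \right)}}{4}; value = - \frac{11 \sqrt{5} \operatorname{atan}{\left(\frac{9 \sqrt{5}}{10} \right)}}{4} - \frac{5 \log{\left(\frac{21}{4} \right)}}{4} + \frac{11 \sqrt{5} \operatorname{atan}{\left(\frac{\sqrt{5}}{10} \right)}}{4} + \frac{5 \log{\left(\frac{101}{4} \right)}}{4} + 10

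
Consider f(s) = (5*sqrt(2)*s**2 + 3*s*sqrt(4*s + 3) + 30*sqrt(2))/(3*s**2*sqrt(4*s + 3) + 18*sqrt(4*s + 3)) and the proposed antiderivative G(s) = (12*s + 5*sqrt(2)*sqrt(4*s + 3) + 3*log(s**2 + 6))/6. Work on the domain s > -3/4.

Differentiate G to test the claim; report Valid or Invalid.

d/ds[G] = (6*s**2*sqrt(4*s + 3) + 5*sqrt(2)*s**2 + 3*s*sqrt(4*s + 3) + 36*sqrt(4*s + 3) + 30*sqrt(2))/(3*s**2*sqrt(4*s + 3) + 18*sqrt(4*s + 3))
d/ds[G] - f(s) = 2 != 0.

Invalid: d/ds[G] - f = 2, which is not 0.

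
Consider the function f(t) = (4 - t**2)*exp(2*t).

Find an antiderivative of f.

An antiderivative is F(t) = (-2*t**2 + 2*t + 7)*exp(2*t)/4.

Recognize the product-rule pattern: f = u'v + uv' with u = -t**2/2 + t/2 + 7/4, v = exp(2*t), so integration by parts undoes it.
Check: d/dt[(-2*t**2 + 2*t + 7)*exp(2*t)/4] = -t**2*exp(2*t) + 4*exp(2*t), which equals f(t).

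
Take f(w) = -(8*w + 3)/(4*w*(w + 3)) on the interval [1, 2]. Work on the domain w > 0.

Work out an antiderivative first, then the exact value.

Factor the denominator (4*w*(w + 3)) and decompose: f = -7/(4*(w + 3)) - 1/(4*w); each piece integrates to a log, atan, or power term.
F(w) = -log(w)/4 - 7*log(w + 3)/4 is an antiderivative of f.
Check: d/dw[-log(w)/4 - 7*log(w + 3)/4] = (-8*w - 3)/(4*w**2 + 12*w), which equals f(w).
F(2) = -7*log(5)/4 - log(2)/4; F(1) = -7*log(4)/4.
Integral = F(2) - F(1) = -7*log(5)/4 - log(2)/4 + 7*log(4)/4.

Antiderivative: F(w) = -log(w)/4 - 7*log(w + 3)/4; value = -7*log(5)/4 - log(2)/4 + 7*log(4)/4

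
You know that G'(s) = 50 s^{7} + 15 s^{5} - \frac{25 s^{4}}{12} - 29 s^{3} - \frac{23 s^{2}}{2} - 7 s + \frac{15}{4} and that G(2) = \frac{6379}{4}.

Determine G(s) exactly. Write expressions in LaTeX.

G(s) = \frac{25 s^{8}}{4} + \frac{5 s^{6}}{2} - \frac{5 s^{5}}{12} - \frac{29 s^{4}}{4} - \frac{23 s^{3}}{6} - \frac{7 s^{2}}{2} + \frac{15 s}{4} + \frac{5}{4}

Recognize the product-rule pattern: G'(s) = u'v + uv' with u = 5 s^{3} + s - 3, v = \frac{5 s^{5}}{4} + \frac{s^{3}}{4} + \frac{2 s^{2}}{3} - \frac{3 s}{2} - \frac{3}{4}, so integration by parts undoes it.
A general antiderivative is \left(5 s^{3} + s - 3\right) \left(\frac{5 s^{5}}{4} + \frac{s^{3}}{4} + \frac{2 s^{2}}{3} - \frac{3 s}{2} - \frac{3}{4}\right) + C.
The condition gives C = \frac{6379}{4} - (\frac{6383}{4}) = -1.
So G(s) = \frac{25 s^{8}}{4} + \frac{5 s^{6}}{2} - \frac{5 s^{5}}{12} - \frac{29 s^{4}}{4} - \frac{23 s^{3}}{6} - \frac{7 s^{2}}{2} + \frac{15 s}{4} + \frac{5}{4}.
Check: d/ds[\frac{25 s^{8}}{4} + \frac{5 s^{6}}{2} - \frac{5 s^{5}}{12} - \frac{29 s^{4}}{4} - \frac{23 s^{3}}{6} - \frac{7 s^{2}}{2} + \frac{15 s}{4} + \frac{5}{4}] = 50 s^{7} + 15 s^{5} - \frac{25 s^{4}}{12} - 29 s^{3} - \frac{23 s^{2}}{2} - 7 s + \frac{15}{4} = G'(s).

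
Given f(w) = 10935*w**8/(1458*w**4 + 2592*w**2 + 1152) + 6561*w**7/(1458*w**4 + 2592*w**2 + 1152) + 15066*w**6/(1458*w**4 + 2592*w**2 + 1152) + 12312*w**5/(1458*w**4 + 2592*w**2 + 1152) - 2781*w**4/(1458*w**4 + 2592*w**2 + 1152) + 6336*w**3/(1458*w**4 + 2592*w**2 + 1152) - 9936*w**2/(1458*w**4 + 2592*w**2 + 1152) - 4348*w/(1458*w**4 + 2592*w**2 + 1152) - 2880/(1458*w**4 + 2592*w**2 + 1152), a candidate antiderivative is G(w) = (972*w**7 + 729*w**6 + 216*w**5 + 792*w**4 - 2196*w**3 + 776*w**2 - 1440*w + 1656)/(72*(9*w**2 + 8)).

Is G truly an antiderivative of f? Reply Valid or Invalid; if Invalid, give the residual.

Valid - differentiating G returns exactly f.

d/dw[G] = (10935*w**8 + 6561*w**7 + 15066*w**6 + 12312*w**5 - 2781*w**4 + 6336*w**3 - 9936*w**2 - 4348*w - 2880)/(1458*w**4 + 2592*w**2 + 1152)
This equals f(w) exactly, so the claim holds.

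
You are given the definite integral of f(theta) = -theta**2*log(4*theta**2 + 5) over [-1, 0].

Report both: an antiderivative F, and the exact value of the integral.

Antiderivative: F(theta) = -theta**3*log(4*theta**2 + 5)/3 + 2*theta**3/9 - 5*theta/6 + 5*sqrt(5)*atan(2*sqrt(5)*theta/5)/12; value = -log(9)/3 - 11/18 + 5*sqrt(5)*atan(2*sqrt(5)/5)/12

Check any antiderivative F(theta) by computing F'(theta) and comparing it with f(theta).
F(theta) = -theta**3*log(4*theta**2 + 5)/3 + 2*theta**3/9 - 5*theta/6 + 5*sqrt(5)*atan(2*sqrt(5)*theta/5)/12 is an antiderivative of f.
Check: d/dtheta[-theta**3*log(4*theta**2 + 5)/3 + 2*theta**3/9 - 5*theta/6 + 5*sqrt(5)*atan(2*sqrt(5)*theta/5)/12] = -theta**2*log(4*theta**2 + 5) = f(theta).
F(0) = 0; F(-1) = -5*sqrt(5)*atan(2*sqrt(5)/5)/12 + 11/18 + log(9)/3.
Integral = F(0) - F(-1) = -log(9)/3 - 11/18 + 5*sqrt(5)*atan(2*sqrt(5)/5)/12.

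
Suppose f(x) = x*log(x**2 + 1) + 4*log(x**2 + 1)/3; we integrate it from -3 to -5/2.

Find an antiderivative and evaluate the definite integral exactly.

The integrand splits into summands that can be handled one at a time.
F(x) = (3*x**2*log(x**2 + 1) - 3*x**2 + 8*x*log(x**2 + 1) - 16*x + 3*log(x**2 + 1) + 16*atan(x))/6 is an antiderivative of f.
Check: d/dx[(3*x**2*log(x**2 + 1) - 3*x**2 + 8*x*log(x**2 + 1) - 16*x + 3*log(x**2 + 1) + 16*atan(x))/6] = x*log(x**2 + 1) + 4*log(x**2 + 1)/3 = f(x).
F(-5/2) = -8*atan(5/2)/3 + 7*log(29/4)/24 + 85/24; F(-3) = -8*atan(3)/3 + log(10) + 7/2.
Integral = F(-5/2) - F(-3) = -8*atan(5/2)/3 - log(10) + 1/24 + 7*log(29/4)/24 + 8*atan(3)/3.

Antiderivative: F(x) = (3*x**2*log(x**2 + 1) - 3*x**2 + 8*x*log(x**2 + 1) - 16*x + 3*log(x**2 + 1) + 16*atan(x))/6; value = -8*atan(5/2)/3 - log(10) + 1/24 + 7*log(29/4)/24 + 8*atan(3)/3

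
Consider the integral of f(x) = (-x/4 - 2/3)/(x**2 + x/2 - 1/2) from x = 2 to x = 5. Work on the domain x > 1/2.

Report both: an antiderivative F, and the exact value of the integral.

Antiderivative: F(x) = -19*log(x - 1/2)/36 + 5*log(x + 1)/18; value = -19*log(9/2)/36 - 5*log(3)/18 + 19*log(3/2)/36 + 5*log(6)/18

The denominator factors as 6*(x + 1)*(2*x - 1); partial fractions split f into directly integrable pieces: -19/(18*(2*x - 1)) + 5/(18*(x + 1)).
F(x) = -19*log(x - 1/2)/36 + 5*log(x + 1)/18 is an antiderivative of f.
Check: d/dx[-19*log(x - 1/2)/36 + 5*log(x + 1)/18] = (-3*x - 8)/(12*x**2 + 6*x - 6), which equals f(x).
F(5) = -19*log(9/2)/36 + 5*log(6)/18; F(2) = -19*log(3/2)/36 + 5*log(3)/18.
Integral = F(5) - F(2) = -19*log(9/2)/36 - 5*log(3)/18 + 19*log(3/2)/36 + 5*log(6)/18.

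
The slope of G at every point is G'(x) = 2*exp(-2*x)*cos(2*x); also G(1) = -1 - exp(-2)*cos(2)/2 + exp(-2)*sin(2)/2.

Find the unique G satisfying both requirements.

The proposed G(x) is checked by its d/dx: the result must match the given G'(x).
A general antiderivative is exp(-2*x)*sin(2*x)/2 - exp(-2*x)*cos(2*x)/2 + C.
The condition gives C = -1 - exp(-2)*cos(2)/2 + exp(-2)*sin(2)/2 - (-exp(-2)*cos(2)/2 + exp(-2)*sin(2)/2) = -1.
So G(x) = (-2*exp(2*x) + sin(2*x) - cos(2*x))*exp(-2*x)/2.
Check: d/dx[(-2*exp(2*x) + sin(2*x) - cos(2*x))*exp(-2*x)/2] = 2*exp(-2*x)*cos(2*x) = G'(x).

G(x) = (-2*exp(2*x) + sin(2*x) - cos(2*x))*exp(-2*x)/2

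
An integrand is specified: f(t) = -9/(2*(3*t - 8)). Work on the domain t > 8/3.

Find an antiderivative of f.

An antiderivative is F(t) = -3*log(3*t/2 - 4)/2.

Differentiate the proposed F(t) back; it has to land on f(t) exactly.
Check: d/dt[-3*log(3*t/2 - 4)/2] = -9/(6*t - 16), which equals f(t).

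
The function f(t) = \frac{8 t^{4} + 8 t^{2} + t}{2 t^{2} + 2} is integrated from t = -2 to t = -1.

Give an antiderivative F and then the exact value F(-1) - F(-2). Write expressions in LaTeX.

Check any antiderivative F(t) by computing F'(t) and comparing it with f(t).
F(t) = \frac{16 t^{3} + 3 \log{\left(2 t^{2} + 2 \right)} - 18}{12} is an antiderivative of f.
Check: d/dt[\frac{16 t^{3} + 3 \log{\left(2 t^{2} + 2 \right)} - 18}{12}] = \frac{8 t^{4} + 8 t^{2} + t}{2 t^{2} + 2} = f(t).
F(-1) = - \frac{17}{6} + \frac{\log{\left(4 \right)}}{4}; F(-2) = - \frac{73}{6} + \frac{\log{\left(10 \right)}}{4}.
Integral = F(-1) - F(-2) = - \frac{\log{\left(10 \right)}}{4} + \frac{\log{\left(4 \right)}}{4} + \frac{28}{3}.

Antiderivative: F(t) = \frac{16 t^{3} + 3 \log{\left(2 t^{2} + 2 \right)} - 18}{12}; value = - \frac{\log{\left(10 \right)}}{4} + \frac{\log{\left(4 \right)}}{4} + \frac{28}{3}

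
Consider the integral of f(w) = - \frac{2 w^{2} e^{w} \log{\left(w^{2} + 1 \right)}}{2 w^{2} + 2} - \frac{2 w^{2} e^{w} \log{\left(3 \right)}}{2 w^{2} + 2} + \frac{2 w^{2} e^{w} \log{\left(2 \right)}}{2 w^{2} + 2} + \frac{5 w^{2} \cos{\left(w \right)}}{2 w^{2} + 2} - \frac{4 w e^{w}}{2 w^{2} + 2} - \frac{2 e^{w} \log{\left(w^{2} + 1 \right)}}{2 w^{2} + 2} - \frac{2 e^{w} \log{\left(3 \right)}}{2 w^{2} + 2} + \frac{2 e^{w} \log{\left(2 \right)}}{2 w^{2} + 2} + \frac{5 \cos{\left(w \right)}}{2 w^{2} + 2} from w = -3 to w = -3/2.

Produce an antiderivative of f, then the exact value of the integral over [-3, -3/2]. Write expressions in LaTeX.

Antiderivative: F(w) = - e^{w} \log{\left(\frac{3 w^{2}}{2} + \frac{3}{2} \right)} + \frac{5 \sin{\left(w \right)}}{2}; value = - \frac{5 \sin{\left(\frac{3}{2} \right)}}{2} - \frac{\log{\left(\frac{39}{8} \right)}}{e^{\frac{3}{2}}} + \frac{\log{\left(15 \right)}}{e^{3}} + \frac{5 \sin{\left(3 \right)}}{2}

The integrand splits into summands that can be handled one at a time.
F(w) = - e^{w} \log{\left(\frac{3 w^{2}}{2} + \frac{3}{2} \right)} + \frac{5 \sin{\left(w \right)}}{2} is an antiderivative of f.
Check: d/dw[- e^{w} \log{\left(\frac{3 w^{2}}{2} + \frac{3}{2} \right)} + \frac{5 \sin{\left(w \right)}}{2}] = \frac{- 2 w^{2} e^{w} \log{\left(w^{2} + 1 \right)} - 2 w^{2} e^{w} \log{\left(3 \right)} + 2 w^{2} e^{w} \log{\left(2 \right)} + 5 w^{2} \cos{\left(w \right)} - 4 w e^{w} - 2 e^{w} \log{\left(w^{2} + 1 \right)} - 2 e^{w} \log{\left(3 \right)} + 2 e^{w} \log{\left(2 \right)} + 5 \cos{\left(w \right)}}{2 w^{2} + 2}, which equals f(w).
F(-3/2) = - \frac{5 \sin{\left(\frac{3}{2} \right)}}{2} - \frac{\log{\left(\frac{39}{8} \right)}}{e^{\frac{3}{2}}}; F(-3) = - \frac{5 \sin{\left(3 \right)}}{2} - \frac{\log{\left(15 \right)}}{e^{3}}.
Integral = F(-3/2) - F(-3) = - \frac{5 \sin{\left(\frac{3}{2} \right)}}{2} - \frac{\log{\left(\frac{39}{8} \right)}}{e^{\frac{3}{2}}} + \frac{\log{\left(15 \right)}}{e^{3}} + \frac{5 \sin{\left(3 \right)}}{2}.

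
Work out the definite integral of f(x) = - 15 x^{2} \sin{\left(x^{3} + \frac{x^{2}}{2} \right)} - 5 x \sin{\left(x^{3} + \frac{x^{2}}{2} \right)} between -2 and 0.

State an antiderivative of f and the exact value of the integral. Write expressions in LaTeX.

Antiderivative: F(x) = 5 \cos{\left(x^{3} + \frac{x^{2}}{2} \right)}; value = 5 - 5 \cos{\left(6 \right)}

f matches the chain-rule pattern g'(h)*h' with inner function h(x) = x^{3} + \frac{x^{2}}{2}; substituting u = h(x) collapses the integral.
F(x) = 5 \cos{\left(x^{3} + \frac{x^{2}}{2} \right)} is an antiderivative of f.
Check: d/dx[5 \cos{\left(x^{3} + \frac{x^{2}}{2} \right)}] = - 15 x^{2} \sin{\left(x^{3} + \frac{x^{2}}{2} \right)} - 5 x \sin{\left(x^{3} + \frac{x^{2}}{2} \right)} = f(x).
F(0) = 5; F(-2) = 5 \cos{\left(6 \right)}.
Integral = F(0) - F(-2) = 5 - 5 \cos{\left(6 \right)}.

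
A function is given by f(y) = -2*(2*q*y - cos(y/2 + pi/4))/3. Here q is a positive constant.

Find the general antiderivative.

Since d/dy undoes antidifferentiation here, F'(y) = f(y) is required of F(y).
Check: d/dy[-2*q*y**2/3 + 4*sin(y/2 + pi/4)/3] = -4*q*y/3 + 2*cos(y/2 + pi/4)/3, which equals f(y).

F(y) = -2*q*y**2/3 + 4*sin(y/2 + pi/4)/3 + C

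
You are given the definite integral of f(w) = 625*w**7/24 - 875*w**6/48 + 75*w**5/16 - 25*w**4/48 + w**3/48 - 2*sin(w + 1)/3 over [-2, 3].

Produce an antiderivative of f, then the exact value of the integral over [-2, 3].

Antiderivative: F(w) = 4*(5*w**2/4 - w/4)**4/3 + 2*cos(w + 1)/3; value = 2*cos(4)/3 - 2*cos(1)/3 + 44960/3

The integrand splits into summands that can be handled one at a time.
F(w) = 4*(5*w**2/4 - w/4)**4/3 + 2*cos(w + 1)/3 is an antiderivative of f.
Check: d/dw[4*(5*w**2/4 - w/4)**4/3 + 2*cos(w + 1)/3] = 625*w**7/24 - 875*w**6/48 + 75*w**5/16 - 25*w**4/48 + w**3/48 - 2*sin(w + 1)/3 = f(w).
F(3) = 2*cos(4)/3 + 64827/4; F(-2) = 2*cos(1)/3 + 14641/12.
Integral = F(3) - F(-2) = 2*cos(4)/3 - 2*cos(1)/3 + 44960/3.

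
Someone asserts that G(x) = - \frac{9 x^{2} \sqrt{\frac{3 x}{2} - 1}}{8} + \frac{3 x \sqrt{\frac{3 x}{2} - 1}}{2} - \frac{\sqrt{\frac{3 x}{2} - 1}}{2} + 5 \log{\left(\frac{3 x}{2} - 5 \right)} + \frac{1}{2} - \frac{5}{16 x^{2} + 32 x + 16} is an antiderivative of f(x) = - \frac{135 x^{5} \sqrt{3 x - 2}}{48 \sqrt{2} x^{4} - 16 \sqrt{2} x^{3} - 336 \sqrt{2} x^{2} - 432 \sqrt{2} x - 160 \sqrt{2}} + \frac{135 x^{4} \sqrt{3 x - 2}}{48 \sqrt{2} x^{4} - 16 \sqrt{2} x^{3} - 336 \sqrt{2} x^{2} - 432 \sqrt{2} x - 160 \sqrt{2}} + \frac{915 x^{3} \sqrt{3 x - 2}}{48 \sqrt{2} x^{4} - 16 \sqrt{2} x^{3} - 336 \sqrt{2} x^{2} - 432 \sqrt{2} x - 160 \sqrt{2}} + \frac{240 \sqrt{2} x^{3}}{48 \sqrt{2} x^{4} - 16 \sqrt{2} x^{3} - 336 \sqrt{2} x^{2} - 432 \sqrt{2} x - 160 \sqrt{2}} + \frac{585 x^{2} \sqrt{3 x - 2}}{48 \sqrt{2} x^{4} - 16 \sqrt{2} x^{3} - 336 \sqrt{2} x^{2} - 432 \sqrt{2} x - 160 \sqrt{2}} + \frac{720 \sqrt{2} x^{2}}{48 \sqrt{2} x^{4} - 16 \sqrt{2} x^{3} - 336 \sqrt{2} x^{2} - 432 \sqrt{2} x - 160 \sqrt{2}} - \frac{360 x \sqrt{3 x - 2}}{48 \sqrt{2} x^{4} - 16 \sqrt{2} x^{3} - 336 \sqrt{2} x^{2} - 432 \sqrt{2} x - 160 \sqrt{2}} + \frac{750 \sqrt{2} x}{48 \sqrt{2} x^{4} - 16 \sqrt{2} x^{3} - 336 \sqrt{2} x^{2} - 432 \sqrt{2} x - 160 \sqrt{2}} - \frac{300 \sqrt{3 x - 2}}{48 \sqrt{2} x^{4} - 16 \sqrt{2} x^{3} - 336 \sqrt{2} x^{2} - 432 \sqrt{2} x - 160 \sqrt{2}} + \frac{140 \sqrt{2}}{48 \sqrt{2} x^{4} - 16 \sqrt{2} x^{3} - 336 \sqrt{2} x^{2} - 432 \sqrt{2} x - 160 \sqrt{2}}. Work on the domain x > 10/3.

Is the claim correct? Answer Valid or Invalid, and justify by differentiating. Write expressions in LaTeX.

Valid. The derivative of G reproduces f.

d/dx[G] = \frac{- 405 x^{6} + 675 x^{5} + 2475 x^{4} + 240 \sqrt{2} x^{3} \sqrt{3 x - 2} - 75 x^{3} + 720 \sqrt{2} x^{2} \sqrt{3 x - 2} - 2250 x^{2} + 750 \sqrt{2} x \sqrt{3 x - 2} - 180 x + 140 \sqrt{2} \sqrt{3 x - 2} + 600}{48 \sqrt{2} x^{4} \sqrt{3 x - 2} - 16 \sqrt{2} x^{3} \sqrt{3 x - 2} - 336 \sqrt{2} x^{2} \sqrt{3 x - 2} - 432 \sqrt{2} x \sqrt{3 x - 2} - 160 \sqrt{2} \sqrt{3 x - 2}}
This equals f(x) exactly, so the claim holds.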